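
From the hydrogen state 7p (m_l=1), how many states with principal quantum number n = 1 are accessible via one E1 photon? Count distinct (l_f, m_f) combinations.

1

E1 requires Δl = ±1, so l_f ∈ {0, 2}; with 0 ≤ l_f ≤ n_f−1 = 0, the allowed l_f values are {0}.
For l_f = 0: m_f ∈ {m_i−1, m_i, m_i+1} ∩ [−0, 0] = {0} → 1 state.
Total: 1.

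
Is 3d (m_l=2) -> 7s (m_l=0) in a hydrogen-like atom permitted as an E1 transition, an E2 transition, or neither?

Δl = 0 − 2 = -2; l_i + l_f = 2.
Δm_l = -2.
E1 (Δl = ±1, |Δm_l| ≤ 1): not satisfied.
E2 (Δl = 0,±2, l_i+l_f ≥ 2, |Δm_l| ≤ 2): satisfied.

E2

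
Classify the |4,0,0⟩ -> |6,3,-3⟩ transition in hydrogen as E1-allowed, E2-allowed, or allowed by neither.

neither

Δl = 3 − 0 = +3; l_i + l_f = 3.
Δm_l = -3.
E1 (Δl = ±1, |Δm_l| ≤ 1): not satisfied.
E2 (Δl = 0,±2, l_i+l_f ≥ 2, |Δm_l| ≤ 2): not satisfied.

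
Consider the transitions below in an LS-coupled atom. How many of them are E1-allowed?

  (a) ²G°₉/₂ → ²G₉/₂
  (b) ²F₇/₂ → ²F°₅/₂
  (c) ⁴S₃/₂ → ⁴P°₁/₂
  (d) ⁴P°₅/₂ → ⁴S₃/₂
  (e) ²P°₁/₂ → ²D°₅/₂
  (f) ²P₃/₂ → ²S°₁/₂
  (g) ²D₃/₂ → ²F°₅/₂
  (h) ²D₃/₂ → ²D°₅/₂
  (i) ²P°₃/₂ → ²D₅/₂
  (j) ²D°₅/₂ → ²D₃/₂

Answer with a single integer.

9

(a) allowed
(b) allowed
(c) allowed
(d) allowed
(e) forbidden (parity, ΔJ fail)
(f) allowed
(g) allowed
(h) allowed
(i) allowed
(j) allowed
Total allowed: 9 of 10.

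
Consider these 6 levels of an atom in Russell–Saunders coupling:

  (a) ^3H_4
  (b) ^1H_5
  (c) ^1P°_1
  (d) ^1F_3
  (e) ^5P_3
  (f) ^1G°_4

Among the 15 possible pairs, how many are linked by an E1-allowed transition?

(a)–(b): forbidden (parity, ΔS).
(a)–(c): forbidden (ΔS, ΔL, ΔJ).
(a)–(d): forbidden (parity, ΔS, ΔL).
(a)–(e): forbidden (parity, ΔS, ΔL).
(a)–(f): forbidden (ΔS).
(b)–(c): forbidden (ΔL, ΔJ).
(b)–(d): forbidden (parity, ΔL, ΔJ).
(b)–(e): forbidden (parity, ΔS, ΔL, ΔJ).
(b)–(f): allowed.
(c)–(d): forbidden (ΔL, ΔJ).
(c)–(e): forbidden (ΔS, ΔJ).
(c)–(f): forbidden (parity, ΔL, ΔJ).
(d)–(e): forbidden (parity, ΔS, ΔL).
(d)–(f): allowed.
(e)–(f): forbidden (ΔS, ΔL).
Allowed pairs: 2 of 15.

2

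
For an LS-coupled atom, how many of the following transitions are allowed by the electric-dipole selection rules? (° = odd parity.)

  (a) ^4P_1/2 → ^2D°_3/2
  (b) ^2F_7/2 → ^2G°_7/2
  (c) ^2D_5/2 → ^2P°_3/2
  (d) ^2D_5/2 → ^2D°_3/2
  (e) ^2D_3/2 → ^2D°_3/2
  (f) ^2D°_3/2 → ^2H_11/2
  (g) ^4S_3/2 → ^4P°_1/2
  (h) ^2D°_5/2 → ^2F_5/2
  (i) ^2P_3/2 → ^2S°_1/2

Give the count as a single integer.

7

(a) forbidden (ΔS fails)
(b) allowed
(c) allowed
(d) allowed
(e) allowed
(f) forbidden (ΔL, ΔJ fail)
(g) allowed
(h) allowed
(i) allowed
Total allowed: 7 of 9.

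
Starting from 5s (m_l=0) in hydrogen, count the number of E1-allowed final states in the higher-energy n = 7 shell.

3

E1 requires Δl = ±1, so l_f ∈ {-1, 1}; with 0 ≤ l_f ≤ n_f−1 = 6, the allowed l_f values are {1}.
For l_f = 1: m_f ∈ {m_i−1, m_i, m_i+1} ∩ [−1, 1] = {-1, 0, 1} → 3 states.
Total: 3.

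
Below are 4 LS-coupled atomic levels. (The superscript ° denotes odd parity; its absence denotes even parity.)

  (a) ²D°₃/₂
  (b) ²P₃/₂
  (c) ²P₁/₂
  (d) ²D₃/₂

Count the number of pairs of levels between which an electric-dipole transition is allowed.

(a)–(b): allowed.
(a)–(c): allowed.
(a)–(d): allowed.
(b)–(c): forbidden (parity).
(b)–(d): forbidden (parity).
(c)–(d): forbidden (parity).
Allowed pairs: 3 of 6.

3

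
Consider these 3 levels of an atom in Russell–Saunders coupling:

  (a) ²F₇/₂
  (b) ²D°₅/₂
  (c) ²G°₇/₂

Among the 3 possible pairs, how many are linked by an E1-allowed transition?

2

(a)–(b): allowed.
(a)–(c): allowed.
(b)–(c): forbidden (parity, ΔL).
Allowed pairs: 2 of 3.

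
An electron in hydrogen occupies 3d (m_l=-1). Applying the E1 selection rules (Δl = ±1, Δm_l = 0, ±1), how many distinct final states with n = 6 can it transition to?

5

E1 requires Δl = ±1, so l_f ∈ {1, 3}; with 0 ≤ l_f ≤ n_f−1 = 5, the allowed l_f values are {1, 3}.
For l_f = 1: m_f ∈ {m_i−1, m_i, m_i+1} ∩ [−1, 1] = {-1, 0} → 2 states.
For l_f = 3: m_f ∈ {m_i−1, m_i, m_i+1} ∩ [−3, 3] = {-2, -1, 0} → 3 states.
Total: 5.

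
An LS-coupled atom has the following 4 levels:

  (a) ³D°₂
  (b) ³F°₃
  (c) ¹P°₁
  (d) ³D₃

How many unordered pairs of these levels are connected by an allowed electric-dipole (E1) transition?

(a)–(b): forbidden (parity).
(a)–(c): forbidden (parity, ΔS).
(a)–(d): allowed.
(b)–(c): forbidden (parity, ΔS, ΔL, ΔJ).
(b)–(d): allowed.
(c)–(d): forbidden (ΔS, ΔJ).
Allowed pairs: 2 of 6.

2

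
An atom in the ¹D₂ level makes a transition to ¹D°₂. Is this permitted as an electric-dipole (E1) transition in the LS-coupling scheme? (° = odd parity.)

Reading off the term symbols: S 0→0, L 2→2, J 2→2, parity even→odd.
Parity must change: even → odd — satisfied.
ΔS = 0: S: 0 → 0 — satisfied.
ΔL = 0, ±1 (not L=0↔0): L: 2 → 2, ΔL = +0 — satisfied.
ΔJ = 0, ±1 (not J=0↔0): J: 2 → 2, ΔJ = +0 — satisfied.
All four E1 rules are satisfied.

allowed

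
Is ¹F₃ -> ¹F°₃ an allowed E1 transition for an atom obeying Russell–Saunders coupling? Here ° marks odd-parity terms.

allowed

Reading off the term symbols: S 0→0, L 3→3, J 3→3, parity even→odd.
ΔJ = 0, ±1 (not J=0↔0): J: 3 → 3, ΔJ = +0 — ok.
ΔS = 0: S: 0 → 0 — ok.
ΔL = 0, ±1 (not L=0↔0): L: 3 → 3, ΔL = +0 — ok.
Parity must change: even → odd — ok.
All four E1 rules are satisfied.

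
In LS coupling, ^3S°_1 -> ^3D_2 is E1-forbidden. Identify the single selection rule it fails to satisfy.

the ΔL = 0, ±1 rule

Initial level: S=1, L=0, J=1, parity odd. Final level: S=1, L=2, J=2, parity even.
Parity must change: odd → even — passes.
ΔS = 0: S: 1 → 1 — passes.
ΔL = 0, ±1 (not L=0↔0): L: 0 → 2, ΔL = +2 — fails.
ΔJ = 0, ±1 (not J=0↔0): J: 1 → 2, ΔJ = +1 — passes.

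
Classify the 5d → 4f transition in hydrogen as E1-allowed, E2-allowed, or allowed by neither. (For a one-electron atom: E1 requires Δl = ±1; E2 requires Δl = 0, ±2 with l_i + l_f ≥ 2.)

Δl = 3 − 2 = +1; l_i + l_f = 5.
E1 (Δl = ±1): satisfied.
E2 (Δl = 0,±2, l_i+l_f ≥ 2): not satisfied.

E1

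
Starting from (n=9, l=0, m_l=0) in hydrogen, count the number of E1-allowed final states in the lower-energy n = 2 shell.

3

E1 requires Δl = ±1, so l_f ∈ {-1, 1}; with 0 ≤ l_f ≤ n_f−1 = 1, the allowed l_f values are {1}.
For l_f = 1: m_f ∈ {m_i−1, m_i, m_i+1} ∩ [−1, 1] = {-1, 0, 1} → 3 states.
Total: 3.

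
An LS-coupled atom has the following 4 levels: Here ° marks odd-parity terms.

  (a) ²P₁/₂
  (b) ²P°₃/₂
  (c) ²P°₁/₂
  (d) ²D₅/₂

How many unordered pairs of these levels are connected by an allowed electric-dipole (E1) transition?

(a)–(b): allowed.
(a)–(c): allowed.
(a)–(d): forbidden (parity, ΔJ).
(b)–(c): forbidden (parity).
(b)–(d): allowed.
(c)–(d): forbidden (ΔJ).
Allowed pairs: 3 of 6.

3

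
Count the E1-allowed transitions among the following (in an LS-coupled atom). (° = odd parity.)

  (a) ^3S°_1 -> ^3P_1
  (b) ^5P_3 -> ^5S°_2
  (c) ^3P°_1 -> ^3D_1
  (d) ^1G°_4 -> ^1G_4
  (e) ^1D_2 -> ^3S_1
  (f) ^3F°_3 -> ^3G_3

(a) allowed
(b) allowed
(c) allowed
(d) allowed
(e) forbidden (parity, ΔS, ΔL fail)
(f) allowed
Total allowed: 5 of 6.

5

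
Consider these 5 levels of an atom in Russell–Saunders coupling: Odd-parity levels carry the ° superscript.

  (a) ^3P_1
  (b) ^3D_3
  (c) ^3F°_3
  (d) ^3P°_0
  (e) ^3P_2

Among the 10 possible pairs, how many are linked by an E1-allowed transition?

(a)–(b): forbidden (parity, ΔJ).
(a)–(c): forbidden (ΔL, ΔJ).
(a)–(d): allowed.
(a)–(e): forbidden (parity).
(b)–(c): allowed.
(b)–(d): forbidden (ΔJ).
(b)–(e): forbidden (parity).
(c)–(d): forbidden (parity, ΔL, ΔJ).
(c)–(e): forbidden (ΔL).
(d)–(e): forbidden (ΔJ).
Allowed pairs: 2 of 10.

2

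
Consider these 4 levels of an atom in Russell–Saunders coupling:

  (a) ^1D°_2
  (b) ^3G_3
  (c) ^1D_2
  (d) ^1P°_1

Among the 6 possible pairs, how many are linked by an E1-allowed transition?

(a)–(b): forbidden (ΔS, ΔL).
(a)–(c): allowed.
(a)–(d): forbidden (parity).
(b)–(c): forbidden (parity, ΔS, ΔL).
(b)–(d): forbidden (ΔS, ΔL, ΔJ).
(c)–(d): allowed.
Allowed pairs: 2 of 6.

2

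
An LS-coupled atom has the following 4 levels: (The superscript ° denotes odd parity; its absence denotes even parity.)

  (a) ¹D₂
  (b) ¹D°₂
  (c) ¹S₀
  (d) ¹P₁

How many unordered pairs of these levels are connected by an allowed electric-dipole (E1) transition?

2

(a)–(b): allowed.
(a)–(c): forbidden (parity, ΔL, ΔJ).
(a)–(d): forbidden (parity).
(b)–(c): forbidden (ΔL, ΔJ).
(b)–(d): allowed.
(c)–(d): forbidden (parity).
Allowed pairs: 2 of 6.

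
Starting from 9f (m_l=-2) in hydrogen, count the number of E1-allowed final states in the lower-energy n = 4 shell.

2

E1 requires Δl = ±1, so l_f ∈ {2, 4}; with 0 ≤ l_f ≤ n_f−1 = 3, the allowed l_f values are {2}.
For l_f = 2: m_f ∈ {m_i−1, m_i, m_i+1} ∩ [−2, 2] = {-2, -1} → 2 states.
Total: 2.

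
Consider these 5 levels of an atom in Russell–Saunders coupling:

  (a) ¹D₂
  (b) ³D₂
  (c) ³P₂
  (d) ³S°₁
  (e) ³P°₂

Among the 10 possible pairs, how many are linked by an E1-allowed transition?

(a)–(b): forbidden (parity, ΔS).
(a)–(c): forbidden (parity, ΔS).
(a)–(d): forbidden (ΔS, ΔL).
(a)–(e): forbidden (ΔS).
(b)–(c): forbidden (parity).
(b)–(d): forbidden (ΔL).
(b)–(e): allowed.
(c)–(d): allowed.
(c)–(e): allowed.
(d)–(e): forbidden (parity).
Allowed pairs: 3 of 10.

3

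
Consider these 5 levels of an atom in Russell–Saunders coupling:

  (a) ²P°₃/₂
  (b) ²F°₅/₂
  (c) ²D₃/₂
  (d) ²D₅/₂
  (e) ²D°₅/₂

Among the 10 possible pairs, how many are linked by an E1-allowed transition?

(a)–(b): forbidden (parity, ΔL).
(a)–(c): allowed.
(a)–(d): allowed.
(a)–(e): forbidden (parity).
(b)–(c): allowed.
(b)–(d): allowed.
(b)–(e): forbidden (parity).
(c)–(d): forbidden (parity).
(c)–(e): allowed.
(d)–(e): allowed.
Allowed pairs: 6 of 10.

6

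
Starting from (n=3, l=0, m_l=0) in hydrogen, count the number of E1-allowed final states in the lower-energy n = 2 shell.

E1 requires Δl = ±1, so l_f ∈ {-1, 1}; with 0 ≤ l_f ≤ n_f−1 = 1, the allowed l_f values are {1}.
For l_f = 1: m_f ∈ {m_i−1, m_i, m_i+1} ∩ [−1, 1] = {-1, 0, 1} → 3 states.
Total: 3.

3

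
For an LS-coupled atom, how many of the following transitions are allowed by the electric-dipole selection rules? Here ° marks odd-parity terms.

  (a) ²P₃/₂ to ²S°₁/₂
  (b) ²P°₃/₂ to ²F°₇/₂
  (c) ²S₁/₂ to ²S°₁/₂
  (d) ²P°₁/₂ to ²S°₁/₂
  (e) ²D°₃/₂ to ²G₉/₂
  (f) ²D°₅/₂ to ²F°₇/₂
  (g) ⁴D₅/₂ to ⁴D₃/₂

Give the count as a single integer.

(a) allowed
(b) forbidden (parity, ΔL, ΔJ fail)
(c) forbidden (ΔL fails)
(d) forbidden (parity fails)
(e) forbidden (ΔL, ΔJ fail)
(f) forbidden (parity fails)
(g) forbidden (parity fails)
Total allowed: 1 of 7.

1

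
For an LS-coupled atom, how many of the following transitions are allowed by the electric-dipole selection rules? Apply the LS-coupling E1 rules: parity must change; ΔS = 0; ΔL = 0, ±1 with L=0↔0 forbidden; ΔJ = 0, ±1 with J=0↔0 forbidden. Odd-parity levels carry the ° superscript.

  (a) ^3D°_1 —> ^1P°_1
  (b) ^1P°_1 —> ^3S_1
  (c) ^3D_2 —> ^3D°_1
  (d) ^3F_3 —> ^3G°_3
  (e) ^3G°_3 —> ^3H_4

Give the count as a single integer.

(a) forbidden (parity, ΔS fail)
(b) forbidden (ΔS fails)
(c) allowed
(d) allowed
(e) allowed
Total allowed: 3 of 5.

3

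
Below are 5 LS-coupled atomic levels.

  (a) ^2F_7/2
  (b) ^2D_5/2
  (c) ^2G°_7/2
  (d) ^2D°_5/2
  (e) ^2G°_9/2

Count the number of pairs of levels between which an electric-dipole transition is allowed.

4

(a)–(b): forbidden (parity).
(a)–(c): allowed.
(a)–(d): allowed.
(a)–(e): allowed.
(b)–(c): forbidden (ΔL).
(b)–(d): allowed.
(b)–(e): forbidden (ΔL, ΔJ).
(c)–(d): forbidden (parity, ΔL).
(c)–(e): forbidden (parity).
(d)–(e): forbidden (parity, ΔL, ΔJ).
Allowed pairs: 4 of 10.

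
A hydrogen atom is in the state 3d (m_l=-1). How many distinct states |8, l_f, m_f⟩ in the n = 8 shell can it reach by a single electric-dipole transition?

5

E1 requires Δl = ±1, so l_f ∈ {1, 3}; with 0 ≤ l_f ≤ n_f−1 = 7, the allowed l_f values are {1, 3}.
For l_f = 1: m_f ∈ {m_i−1, m_i, m_i+1} ∩ [−1, 1] = {-1, 0} → 2 states.
For l_f = 3: m_f ∈ {m_i−1, m_i, m_i+1} ∩ [−3, 3] = {-2, -1, 0} → 3 states.
Total: 5.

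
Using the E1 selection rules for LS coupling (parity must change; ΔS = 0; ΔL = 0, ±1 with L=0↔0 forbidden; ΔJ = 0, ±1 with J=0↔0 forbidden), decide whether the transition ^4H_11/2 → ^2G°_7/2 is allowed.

forbidden

ΔJ = 0, ±1 (not J=0↔0): J: 11/2 → 7/2, ΔJ = -2 — ✗.
Parity must change: even → odd — ✓.
ΔS = 0: S: 3/2 → 1/2 — ✗.
ΔL = 0, ±1 (not L=0↔0): L: 5 → 4, ΔL = -1 — ✓.
Rule(s) violated: ΔS, ΔJ.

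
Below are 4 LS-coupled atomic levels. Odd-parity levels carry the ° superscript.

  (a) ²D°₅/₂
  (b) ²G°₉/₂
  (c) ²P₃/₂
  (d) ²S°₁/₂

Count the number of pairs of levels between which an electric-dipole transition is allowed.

2

(a)–(b): forbidden (parity, ΔL, ΔJ).
(a)–(c): allowed.
(a)–(d): forbidden (parity, ΔL, ΔJ).
(b)–(c): forbidden (ΔL, ΔJ).
(b)–(d): forbidden (parity, ΔL, ΔJ).
(c)–(d): allowed.
Allowed pairs: 2 of 6.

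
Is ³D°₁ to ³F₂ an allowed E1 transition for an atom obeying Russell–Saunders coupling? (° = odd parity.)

Reading off the term symbols: S 1→1, L 2→3, J 1→2, parity odd→even.
Parity must change: odd → even — satisfied.
ΔS = 0: S: 1 → 1 — satisfied.
ΔL = 0, ±1 (not L=0↔0): L: 2 → 3, ΔL = +1 — satisfied.
ΔJ = 0, ±1 (not J=0↔0): J: 1 → 2, ΔJ = +1 — satisfied.
All four E1 rules are satisfied.

allowed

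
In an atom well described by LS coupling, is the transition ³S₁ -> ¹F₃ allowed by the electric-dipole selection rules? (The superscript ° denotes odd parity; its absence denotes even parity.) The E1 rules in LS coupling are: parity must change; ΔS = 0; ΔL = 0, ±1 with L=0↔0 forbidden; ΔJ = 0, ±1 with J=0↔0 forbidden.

forbidden

Reading off the term symbols: S 1→0, L 0→3, J 1→3, parity even→even.
Parity must change: even → even — fails.
ΔS = 0: S: 1 → 0 — fails.
ΔL = 0, ±1 (not L=0↔0): L: 0 → 3, ΔL = +3 — fails.
ΔJ = 0, ±1 (not J=0↔0): J: 1 → 3, ΔJ = +2 — fails.
Rule(s) violated: parity, ΔS, ΔL, ΔJ.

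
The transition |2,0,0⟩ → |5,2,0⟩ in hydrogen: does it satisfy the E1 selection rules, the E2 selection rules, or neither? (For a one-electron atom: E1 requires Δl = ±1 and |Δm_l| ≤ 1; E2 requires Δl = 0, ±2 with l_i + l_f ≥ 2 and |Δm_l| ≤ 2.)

Δl = 2 − 0 = +2; l_i + l_f = 2.
Δm_l = +0.
E1 (Δl = ±1, |Δm_l| ≤ 1): not satisfied.
E2 (Δl = 0,±2, l_i+l_f ≥ 2, |Δm_l| ≤ 2): satisfied.

E2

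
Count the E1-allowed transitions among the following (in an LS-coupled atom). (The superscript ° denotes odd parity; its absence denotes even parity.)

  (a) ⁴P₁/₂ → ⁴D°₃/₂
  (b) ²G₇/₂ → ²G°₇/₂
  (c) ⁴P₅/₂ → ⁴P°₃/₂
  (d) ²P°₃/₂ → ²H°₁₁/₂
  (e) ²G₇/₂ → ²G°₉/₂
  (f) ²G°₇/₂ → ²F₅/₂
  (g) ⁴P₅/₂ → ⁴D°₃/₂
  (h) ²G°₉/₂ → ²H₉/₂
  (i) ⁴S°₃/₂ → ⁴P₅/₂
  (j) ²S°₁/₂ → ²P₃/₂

(a) allowed
(b) allowed
(c) allowed
(d) forbidden (parity, ΔL, ΔJ fail)
(e) allowed
(f) allowed
(g) allowed
(h) allowed
(i) allowed
(j) allowed
Total allowed: 9 of 10.

9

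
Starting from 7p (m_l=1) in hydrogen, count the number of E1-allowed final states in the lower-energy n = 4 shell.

4

E1 requires Δl = ±1, so l_f ∈ {0, 2}; with 0 ≤ l_f ≤ n_f−1 = 3, the allowed l_f values are {0, 2}.
For l_f = 0: m_f ∈ {m_i−1, m_i, m_i+1} ∩ [−0, 0] = {0} → 1 state.
For l_f = 2: m_f ∈ {m_i−1, m_i, m_i+1} ∩ [−2, 2] = {0, 1, 2} → 3 states.
Total: 4.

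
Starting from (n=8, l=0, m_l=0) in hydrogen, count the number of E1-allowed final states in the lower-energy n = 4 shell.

E1 requires Δl = ±1, so l_f ∈ {-1, 1}; with 0 ≤ l_f ≤ n_f−1 = 3, the allowed l_f values are {1}.
For l_f = 1: m_f ∈ {m_i−1, m_i, m_i+1} ∩ [−1, 1] = {-1, 0, 1} → 3 states.
Total: 3.

3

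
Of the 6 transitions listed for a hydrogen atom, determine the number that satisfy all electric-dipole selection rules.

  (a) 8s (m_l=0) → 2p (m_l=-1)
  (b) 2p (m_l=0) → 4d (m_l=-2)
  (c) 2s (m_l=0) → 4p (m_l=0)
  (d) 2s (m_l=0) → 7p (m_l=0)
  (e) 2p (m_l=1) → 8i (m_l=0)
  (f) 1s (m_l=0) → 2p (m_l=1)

(a) allowed
(b) forbidden — Δm_l = -2 (E1 requires Δm_l = 0, ±1)
(c) allowed
(d) allowed
(e) forbidden — Δl = +5 (E1 requires Δl = ±1)
(f) allowed
Total allowed: 4 of 6.

4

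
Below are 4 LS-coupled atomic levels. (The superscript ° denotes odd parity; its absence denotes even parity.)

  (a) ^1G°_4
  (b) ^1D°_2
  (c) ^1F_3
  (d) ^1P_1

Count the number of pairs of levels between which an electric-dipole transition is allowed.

3

(a)–(b): forbidden (parity, ΔL, ΔJ).
(a)–(c): allowed.
(a)–(d): forbidden (ΔL, ΔJ).
(b)–(c): allowed.
(b)–(d): allowed.
(c)–(d): forbidden (parity, ΔL, ΔJ).
Allowed pairs: 3 of 6.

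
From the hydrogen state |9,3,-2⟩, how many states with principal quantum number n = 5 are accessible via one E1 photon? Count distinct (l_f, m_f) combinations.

5

E1 requires Δl = ±1, so l_f ∈ {2, 4}; with 0 ≤ l_f ≤ n_f−1 = 4, the allowed l_f values are {2, 4}.
For l_f = 2: m_f ∈ {m_i−1, m_i, m_i+1} ∩ [−2, 2] = {-2, -1} → 2 states.
For l_f = 4: m_f ∈ {m_i−1, m_i, m_i+1} ∩ [−4, 4] = {-3, -2, -1} → 3 states.
Total: 5.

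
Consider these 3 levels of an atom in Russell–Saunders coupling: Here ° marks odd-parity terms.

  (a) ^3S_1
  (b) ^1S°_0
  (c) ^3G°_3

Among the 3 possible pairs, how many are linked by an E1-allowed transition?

0

(a)–(b): forbidden (ΔS, ΔL).
(a)–(c): forbidden (ΔL, ΔJ).
(b)–(c): forbidden (parity, ΔS, ΔL, ΔJ).
Allowed pairs: 0 of 3.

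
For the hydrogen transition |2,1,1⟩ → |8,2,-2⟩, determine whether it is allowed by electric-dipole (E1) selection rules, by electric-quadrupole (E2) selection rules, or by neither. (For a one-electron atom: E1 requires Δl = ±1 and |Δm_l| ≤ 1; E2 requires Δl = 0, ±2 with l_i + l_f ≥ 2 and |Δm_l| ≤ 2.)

Δl = 2 − 1 = +1; l_i + l_f = 3.
Δm_l = -3.
E1 (Δl = ±1, |Δm_l| ≤ 1): not satisfied.
E2 (Δl = 0,±2, l_i+l_f ≥ 2, |Δm_l| ≤ 2): not satisfied.

neither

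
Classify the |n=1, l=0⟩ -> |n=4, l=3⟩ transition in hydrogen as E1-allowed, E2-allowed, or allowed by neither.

Δl = 3 − 0 = +3; l_i + l_f = 3.
E1 (Δl = ±1): not satisfied.
E2 (Δl = 0,±2, l_i+l_f ≥ 2): not satisfied.

neither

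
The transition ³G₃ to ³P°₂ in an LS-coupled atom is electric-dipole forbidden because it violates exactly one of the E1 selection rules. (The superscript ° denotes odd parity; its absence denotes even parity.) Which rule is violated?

the ΔL = 0, ±1 rule

Reading off the term symbols: S 1→1, L 4→1, J 3→2, parity even→odd.
Parity must change: even → odd — passes.
ΔS = 0: S: 1 → 1 — passes.
ΔL = 0, ±1 (not L=0↔0): L: 4 → 1, ΔL = -3 — fails.
ΔJ = 0, ±1 (not J=0↔0): J: 3 → 2, ΔJ = -1 — passes.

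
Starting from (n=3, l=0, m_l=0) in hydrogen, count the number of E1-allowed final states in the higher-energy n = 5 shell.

3

E1 requires Δl = ±1, so l_f ∈ {-1, 1}; with 0 ≤ l_f ≤ n_f−1 = 4, the allowed l_f values are {1}.
For l_f = 1: m_f ∈ {m_i−1, m_i, m_i+1} ∩ [−1, 1] = {-1, 0, 1} → 3 states.
Total: 3.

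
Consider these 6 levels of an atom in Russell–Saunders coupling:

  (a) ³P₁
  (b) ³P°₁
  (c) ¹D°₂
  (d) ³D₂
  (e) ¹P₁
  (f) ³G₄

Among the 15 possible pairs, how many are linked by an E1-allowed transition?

(a)–(b): allowed.
(a)–(c): forbidden (ΔS).
(a)–(d): forbidden (parity).
(a)–(e): forbidden (parity, ΔS).
(a)–(f): forbidden (parity, ΔL, ΔJ).
(b)–(c): forbidden (parity, ΔS).
(b)–(d): allowed.
(b)–(e): forbidden (ΔS).
(b)–(f): forbidden (ΔL, ΔJ).
(c)–(d): forbidden (ΔS).
(c)–(e): allowed.
(c)–(f): forbidden (ΔS, ΔL, ΔJ).
(d)–(e): forbidden (parity, ΔS).
(d)–(f): forbidden (parity, ΔL, ΔJ).
(e)–(f): forbidden (parity, ΔS, ΔL, ΔJ).
Allowed pairs: 3 of 15.

3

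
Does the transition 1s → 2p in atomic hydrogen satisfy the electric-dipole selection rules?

Δl = 1 − 0 = +1; the E1 rule Δl = ±1 is satisfied.
All E1 selection rules are satisfied.

allowed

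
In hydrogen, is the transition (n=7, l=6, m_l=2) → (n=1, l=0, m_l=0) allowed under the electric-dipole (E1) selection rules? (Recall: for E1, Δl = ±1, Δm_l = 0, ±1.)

Initial l = 6, final l = 0, so Δl = -6. E1 requires Δl = ±1: ✗.
m_l: 2 → 0 (Δm_l = -2). |Δm_l| ≤ 1 ✗.
The transition is electric-dipole forbidden.

forbidden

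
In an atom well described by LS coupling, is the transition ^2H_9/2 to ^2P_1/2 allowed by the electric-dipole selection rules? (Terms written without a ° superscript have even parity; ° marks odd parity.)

forbidden

Reading off the term symbols: S 1/2→1/2, L 5→1, J 9/2→1/2, parity even→even.
ΔJ = 0, ±1 (not J=0↔0): J: 9/2 → 1/2, ΔJ = -4 — ✗.
ΔS = 0: S: 1/2 → 1/2 — ✓.
Parity must change: even → even — ✗.
ΔL = 0, ±1 (not L=0↔0): L: 5 → 1, ΔL = -4 — ✗.
Rule(s) violated: parity, ΔL, ΔJ.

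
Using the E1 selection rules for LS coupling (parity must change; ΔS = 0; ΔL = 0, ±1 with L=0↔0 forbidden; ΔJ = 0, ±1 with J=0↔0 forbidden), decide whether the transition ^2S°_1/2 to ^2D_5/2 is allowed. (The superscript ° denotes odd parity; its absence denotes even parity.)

forbidden

Initial level: S=1/2, L=0, J=1/2, parity odd. Final level: S=1/2, L=2, J=5/2, parity even.
Parity must change: odd → even — ok.
ΔS = 0: S: 1/2 → 1/2 — ok.
ΔL = 0, ±1 (not L=0↔0): L: 0 → 2, ΔL = +2 — fails.
ΔJ = 0, ±1 (not J=0↔0): J: 1/2 → 5/2, ΔJ = +2 — fails.
Rule(s) violated: ΔL, ΔJ.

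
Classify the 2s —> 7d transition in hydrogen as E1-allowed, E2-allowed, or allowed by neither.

Δl = 2 − 0 = +2; l_i + l_f = 2.
E1 (Δl = ±1): not satisfied.
E2 (Δl = 0,±2, l_i+l_f ≥ 2): satisfied.

E2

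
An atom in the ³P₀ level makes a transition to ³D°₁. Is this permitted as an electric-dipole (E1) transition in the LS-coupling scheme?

allowed

Parity must change: even → odd — satisfied.
ΔS = 0: S: 1 → 1 — satisfied.
ΔL = 0, ±1 (not L=0↔0): L: 1 → 2, ΔL = +1 — satisfied.
ΔJ = 0, ±1 (not J=0↔0): J: 0 → 1, ΔJ = +1 — satisfied.
All four E1 rules are satisfied.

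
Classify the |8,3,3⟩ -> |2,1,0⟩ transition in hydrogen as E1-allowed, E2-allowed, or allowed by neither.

neither

Δl = 1 − 3 = -2; l_i + l_f = 4.
Δm_l = -3.
E1 (Δl = ±1, |Δm_l| ≤ 1): not satisfied.
E2 (Δl = 0,±2, l_i+l_f ≥ 2, |Δm_l| ≤ 2): not satisfied.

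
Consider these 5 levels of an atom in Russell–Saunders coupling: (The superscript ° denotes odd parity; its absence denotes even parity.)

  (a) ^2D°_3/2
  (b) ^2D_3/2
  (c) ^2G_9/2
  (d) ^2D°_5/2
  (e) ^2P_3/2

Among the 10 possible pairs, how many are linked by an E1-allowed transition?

4

(a)–(b): allowed.
(a)–(c): forbidden (ΔL, ΔJ).
(a)–(d): forbidden (parity).
(a)–(e): allowed.
(b)–(c): forbidden (parity, ΔL, ΔJ).
(b)–(d): allowed.
(b)–(e): forbidden (parity).
(c)–(d): forbidden (ΔL, ΔJ).
(c)–(e): forbidden (parity, ΔL, ΔJ).
(d)–(e): allowed.
Allowed pairs: 4 of 10.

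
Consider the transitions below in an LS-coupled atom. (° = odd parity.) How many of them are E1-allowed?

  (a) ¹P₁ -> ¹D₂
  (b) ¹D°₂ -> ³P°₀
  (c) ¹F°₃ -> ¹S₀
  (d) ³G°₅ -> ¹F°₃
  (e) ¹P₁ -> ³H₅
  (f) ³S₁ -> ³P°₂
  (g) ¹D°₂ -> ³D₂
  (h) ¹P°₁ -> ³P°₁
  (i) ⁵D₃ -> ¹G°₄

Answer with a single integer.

(a) forbidden (parity fails)
(b) forbidden (parity, ΔS, ΔJ fail)
(c) forbidden (ΔL, ΔJ fail)
(d) forbidden (parity, ΔS, ΔJ fail)
(e) forbidden (parity, ΔS, ΔL, ΔJ fail)
(f) allowed
(g) forbidden (ΔS fails)
(h) forbidden (parity, ΔS fail)
(i) forbidden (ΔS, ΔL fail)
Total allowed: 1 of 9.

1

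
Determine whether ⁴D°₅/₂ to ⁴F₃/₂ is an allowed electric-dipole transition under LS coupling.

allowed

Parity must change: odd → even — ok.
ΔS = 0: S: 3/2 → 3/2 — ok.
ΔL = 0, ±1 (not L=0↔0): L: 2 → 3, ΔL = +1 — ok.
ΔJ = 0, ±1 (not J=0↔0): J: 5/2 → 3/2, ΔJ = -1 — ok.
All four E1 rules are satisfied.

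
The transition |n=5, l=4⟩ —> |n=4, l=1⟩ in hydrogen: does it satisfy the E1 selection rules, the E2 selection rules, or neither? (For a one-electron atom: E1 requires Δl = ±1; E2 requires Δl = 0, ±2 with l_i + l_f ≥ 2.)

Δl = 1 − 4 = -3; l_i + l_f = 5.
E1 (Δl = ±1): not satisfied.
E2 (Δl = 0,±2, l_i+l_f ≥ 2): not satisfied.

neither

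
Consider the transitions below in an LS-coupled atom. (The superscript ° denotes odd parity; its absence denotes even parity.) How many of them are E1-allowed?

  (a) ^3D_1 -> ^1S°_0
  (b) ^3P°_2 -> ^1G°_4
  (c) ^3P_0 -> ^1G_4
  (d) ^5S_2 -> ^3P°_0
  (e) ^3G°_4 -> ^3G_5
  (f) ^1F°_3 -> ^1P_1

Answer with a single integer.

1

(a) forbidden (ΔS, ΔL fail)
(b) forbidden (parity, ΔS, ΔL, ΔJ fail)
(c) forbidden (parity, ΔS, ΔL, ΔJ fail)
(d) forbidden (ΔS, ΔJ fail)
(e) allowed
(f) forbidden (ΔL, ΔJ fail)
Total allowed: 1 of 6.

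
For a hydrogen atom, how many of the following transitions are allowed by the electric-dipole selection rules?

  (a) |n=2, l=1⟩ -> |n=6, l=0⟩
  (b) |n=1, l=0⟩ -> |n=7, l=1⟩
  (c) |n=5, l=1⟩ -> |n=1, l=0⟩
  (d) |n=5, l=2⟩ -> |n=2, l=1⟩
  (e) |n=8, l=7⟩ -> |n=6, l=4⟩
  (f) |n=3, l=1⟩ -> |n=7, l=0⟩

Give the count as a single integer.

(a) allowed
(b) allowed
(c) allowed
(d) allowed
(e) forbidden — Δl = -3 (E1 requires Δl = ±1)
(f) allowed
Total allowed: 5 of 6.

5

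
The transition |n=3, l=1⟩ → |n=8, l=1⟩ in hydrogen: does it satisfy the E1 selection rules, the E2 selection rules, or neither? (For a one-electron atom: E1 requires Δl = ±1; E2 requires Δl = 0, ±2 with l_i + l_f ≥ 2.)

Δl = 1 − 1 = +0; l_i + l_f = 2.
E1 (Δl = ±1): not satisfied.
E2 (Δl = 0,±2, l_i+l_f ≥ 2): satisfied.

E2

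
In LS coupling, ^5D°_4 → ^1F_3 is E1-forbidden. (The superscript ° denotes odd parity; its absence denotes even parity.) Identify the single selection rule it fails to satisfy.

the ΔS = 0 rule

Reading off the term symbols: S 2→0, L 2→3, J 4→3, parity odd→even.
Parity must change: odd → even — satisfied.
ΔS = 0: S: 2 → 0 — violated.
ΔL = 0, ±1 (not L=0↔0): L: 2 → 3, ΔL = +1 — satisfied.
ΔJ = 0, ±1 (not J=0↔0): J: 4 → 3, ΔJ = -1 — satisfied.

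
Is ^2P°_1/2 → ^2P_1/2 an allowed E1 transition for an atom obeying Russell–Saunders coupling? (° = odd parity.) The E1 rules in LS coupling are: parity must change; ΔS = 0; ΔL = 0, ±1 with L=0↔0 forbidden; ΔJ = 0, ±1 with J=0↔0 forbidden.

ΔS = 0: S: 1/2 → 1/2 — passes.
ΔL = 0, ±1 (not L=0↔0): L: 1 → 1, ΔL = +0 — passes.
Parity must change: odd → even — passes.
ΔJ = 0, ±1 (not J=0↔0): J: 1/2 → 1/2, ΔJ = +0 — passes.
All four E1 rules are satisfied.

allowed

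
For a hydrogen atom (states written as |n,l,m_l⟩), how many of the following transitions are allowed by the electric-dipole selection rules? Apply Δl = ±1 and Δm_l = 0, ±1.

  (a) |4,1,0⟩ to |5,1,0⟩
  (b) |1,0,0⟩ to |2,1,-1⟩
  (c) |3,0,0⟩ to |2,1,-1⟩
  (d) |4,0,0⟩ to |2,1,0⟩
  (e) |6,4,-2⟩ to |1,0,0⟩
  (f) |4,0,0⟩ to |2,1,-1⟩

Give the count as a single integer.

4

(a) forbidden — Δl = +0 (E1 requires Δl = ±1)
(b) allowed
(c) allowed
(d) allowed
(e) forbidden — Δl = -4 (E1 requires Δl = ±1); Δm_l = +2 (E1 requires Δm_l = 0, ±1)
(f) allowed
Total allowed: 4 of 6.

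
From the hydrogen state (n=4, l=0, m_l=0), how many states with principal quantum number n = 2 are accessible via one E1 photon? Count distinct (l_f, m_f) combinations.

E1 requires Δl = ±1, so l_f ∈ {-1, 1}; with 0 ≤ l_f ≤ n_f−1 = 1, the allowed l_f values are {1}.
For l_f = 1: m_f ∈ {m_i−1, m_i, m_i+1} ∩ [−1, 1] = {-1, 0, 1} → 3 states.
Total: 3.

3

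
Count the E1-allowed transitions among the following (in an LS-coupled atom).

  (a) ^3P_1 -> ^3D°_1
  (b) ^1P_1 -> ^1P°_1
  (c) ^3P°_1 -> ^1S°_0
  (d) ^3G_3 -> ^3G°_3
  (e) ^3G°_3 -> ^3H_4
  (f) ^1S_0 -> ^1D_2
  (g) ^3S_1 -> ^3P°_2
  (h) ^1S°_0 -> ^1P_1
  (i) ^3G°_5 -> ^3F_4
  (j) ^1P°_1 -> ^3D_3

7

(a) allowed
(b) allowed
(c) forbidden (parity, ΔS fail)
(d) allowed
(e) allowed
(f) forbidden (parity, ΔL, ΔJ fail)
(g) allowed
(h) allowed
(i) allowed
(j) forbidden (ΔS, ΔJ fail)
Total allowed: 7 of 10.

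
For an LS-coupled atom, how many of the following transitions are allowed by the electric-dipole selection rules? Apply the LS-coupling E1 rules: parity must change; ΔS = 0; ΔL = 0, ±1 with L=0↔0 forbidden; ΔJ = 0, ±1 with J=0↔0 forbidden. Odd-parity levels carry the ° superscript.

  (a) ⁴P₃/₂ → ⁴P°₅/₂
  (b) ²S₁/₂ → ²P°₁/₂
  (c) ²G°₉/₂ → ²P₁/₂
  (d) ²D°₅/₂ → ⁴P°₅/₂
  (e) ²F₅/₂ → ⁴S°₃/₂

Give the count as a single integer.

(a) allowed
(b) allowed
(c) forbidden (ΔL, ΔJ fail)
(d) forbidden (parity, ΔS fail)
(e) forbidden (ΔS, ΔL fail)
Total allowed: 2 of 5.

2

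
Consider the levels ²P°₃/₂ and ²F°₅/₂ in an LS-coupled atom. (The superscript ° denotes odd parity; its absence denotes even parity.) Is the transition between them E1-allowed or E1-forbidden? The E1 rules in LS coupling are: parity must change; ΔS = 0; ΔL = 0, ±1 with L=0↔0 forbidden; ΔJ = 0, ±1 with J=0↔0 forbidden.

forbidden

Reading off the term symbols: S 1/2→1/2, L 1→3, J 3/2→5/2, parity odd→odd.
Parity must change: odd → odd — ✗.
ΔS = 0: S: 1/2 → 1/2 — ✓.
ΔL = 0, ±1 (not L=0↔0): L: 1 → 3, ΔL = +2 — ✗.
ΔJ = 0, ±1 (not J=0↔0): J: 3/2 → 5/2, ΔJ = +1 — ✓.
Rule(s) violated: parity, ΔL.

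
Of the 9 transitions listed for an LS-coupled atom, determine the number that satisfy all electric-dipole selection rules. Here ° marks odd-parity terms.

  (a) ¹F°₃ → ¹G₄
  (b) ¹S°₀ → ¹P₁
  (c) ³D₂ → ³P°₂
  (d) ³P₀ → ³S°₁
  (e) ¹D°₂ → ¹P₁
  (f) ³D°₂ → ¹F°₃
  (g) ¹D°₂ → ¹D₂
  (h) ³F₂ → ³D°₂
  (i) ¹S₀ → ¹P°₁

(a) allowed
(b) allowed
(c) allowed
(d) allowed
(e) allowed
(f) forbidden (parity, ΔS fail)
(g) allowed
(h) allowed
(i) allowed
Total allowed: 8 of 9.

8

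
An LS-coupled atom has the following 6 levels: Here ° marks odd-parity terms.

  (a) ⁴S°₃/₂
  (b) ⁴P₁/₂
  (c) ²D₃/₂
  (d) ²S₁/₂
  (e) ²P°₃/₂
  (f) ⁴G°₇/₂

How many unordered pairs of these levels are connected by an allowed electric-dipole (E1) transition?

(a)–(b): allowed.
(a)–(c): forbidden (ΔS, ΔL).
(a)–(d): forbidden (ΔS, ΔL).
(a)–(e): forbidden (parity, ΔS).
(a)–(f): forbidden (parity, ΔL, ΔJ).
(b)–(c): forbidden (parity, ΔS).
(b)–(d): forbidden (parity, ΔS).
(b)–(e): forbidden (ΔS).
(b)–(f): forbidden (ΔL, ΔJ).
(c)–(d): forbidden (parity, ΔL).
(c)–(e): allowed.
(c)–(f): forbidden (ΔS, ΔL, ΔJ).
(d)–(e): allowed.
(d)–(f): forbidden (ΔS, ΔL, ΔJ).
(e)–(f): forbidden (parity, ΔS, ΔL, ΔJ).
Allowed pairs: 3 of 15.

3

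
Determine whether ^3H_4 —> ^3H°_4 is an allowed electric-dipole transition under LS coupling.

Parity must change: even → odd — ✓.
ΔS = 0: S: 1 → 1 — ✓.
ΔL = 0, ±1 (not L=0↔0): L: 5 → 5, ΔL = +0 — ✓.
ΔJ = 0, ±1 (not J=0↔0): J: 4 → 4, ΔJ = +0 — ✓.
All four E1 rules are satisfied.

allowed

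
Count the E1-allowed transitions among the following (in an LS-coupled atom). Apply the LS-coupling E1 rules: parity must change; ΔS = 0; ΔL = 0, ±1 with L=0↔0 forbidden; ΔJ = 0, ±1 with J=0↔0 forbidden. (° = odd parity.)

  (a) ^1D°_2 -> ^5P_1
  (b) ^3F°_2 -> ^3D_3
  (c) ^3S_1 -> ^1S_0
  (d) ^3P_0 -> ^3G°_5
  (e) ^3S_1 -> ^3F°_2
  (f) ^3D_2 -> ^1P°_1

1

(a) forbidden (ΔS fails)
(b) allowed
(c) forbidden (parity, ΔS, ΔL fail)
(d) forbidden (ΔL, ΔJ fail)
(e) forbidden (ΔL fails)
(f) forbidden (ΔS fails)
Total allowed: 1 of 6.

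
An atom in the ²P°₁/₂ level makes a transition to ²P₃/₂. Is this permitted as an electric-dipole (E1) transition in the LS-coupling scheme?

Parity must change: odd → even — ok.
ΔS = 0: S: 1/2 → 1/2 — ok.
ΔL = 0, ±1 (not L=0↔0): L: 1 → 1, ΔL = +0 — ok.
ΔJ = 0, ±1 (not J=0↔0): J: 1/2 → 3/2, ΔJ = +1 — ok.
All four E1 rules are satisfied.

allowed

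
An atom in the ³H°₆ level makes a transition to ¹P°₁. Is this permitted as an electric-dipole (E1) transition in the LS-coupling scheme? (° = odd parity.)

Parity must change: odd → odd — fails.
ΔS = 0: S: 1 → 0 — fails.
ΔL = 0, ±1 (not L=0↔0): L: 5 → 1, ΔL = -4 — fails.
ΔJ = 0, ±1 (not J=0↔0): J: 6 → 1, ΔJ = -5 — fails.
Rule(s) violated: parity, ΔS, ΔL, ΔJ.

forbidden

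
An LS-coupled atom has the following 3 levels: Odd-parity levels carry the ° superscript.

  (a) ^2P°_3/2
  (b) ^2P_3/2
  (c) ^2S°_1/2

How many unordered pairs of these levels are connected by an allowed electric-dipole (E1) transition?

2

(a)–(b): allowed.
(a)–(c): forbidden (parity).
(b)–(c): allowed.
Allowed pairs: 2 of 3.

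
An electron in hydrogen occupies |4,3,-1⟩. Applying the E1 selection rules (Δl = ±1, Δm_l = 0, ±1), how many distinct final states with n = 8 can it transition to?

6

E1 requires Δl = ±1, so l_f ∈ {2, 4}; with 0 ≤ l_f ≤ n_f−1 = 7, the allowed l_f values are {2, 4}.
For l_f = 2: m_f ∈ {m_i−1, m_i, m_i+1} ∩ [−2, 2] = {-2, -1, 0} → 3 states.
For l_f = 4: m_f ∈ {m_i−1, m_i, m_i+1} ∩ [−4, 4] = {-2, -1, 0} → 3 states.
Total: 6.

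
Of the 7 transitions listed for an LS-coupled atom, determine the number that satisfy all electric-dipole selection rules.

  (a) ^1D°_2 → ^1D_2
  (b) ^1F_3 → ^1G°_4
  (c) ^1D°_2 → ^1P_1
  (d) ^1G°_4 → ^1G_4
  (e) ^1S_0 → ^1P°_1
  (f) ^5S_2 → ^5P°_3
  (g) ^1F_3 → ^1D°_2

(a) allowed
(b) allowed
(c) allowed
(d) allowed
(e) allowed
(f) allowed
(g) allowed
Total allowed: 7 of 7.

7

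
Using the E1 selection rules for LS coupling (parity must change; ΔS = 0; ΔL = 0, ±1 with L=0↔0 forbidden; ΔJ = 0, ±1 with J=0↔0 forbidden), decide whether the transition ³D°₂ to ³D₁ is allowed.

allowed

Parity must change: odd → even — ✓.
ΔS = 0: S: 1 → 1 — ✓.
ΔL = 0, ±1 (not L=0↔0): L: 2 → 2, ΔL = +0 — ✓.
ΔJ = 0, ±1 (not J=0↔0): J: 2 → 1, ΔJ = -1 — ✓.
All four E1 rules are satisfied.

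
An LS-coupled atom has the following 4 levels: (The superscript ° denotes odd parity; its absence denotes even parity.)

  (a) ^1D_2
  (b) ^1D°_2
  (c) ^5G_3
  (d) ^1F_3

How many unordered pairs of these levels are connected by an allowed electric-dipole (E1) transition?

2

(a)–(b): allowed.
(a)–(c): forbidden (parity, ΔS, ΔL).
(a)–(d): forbidden (parity).
(b)–(c): forbidden (ΔS, ΔL).
(b)–(d): allowed.
(c)–(d): forbidden (parity, ΔS).
Allowed pairs: 2 of 6.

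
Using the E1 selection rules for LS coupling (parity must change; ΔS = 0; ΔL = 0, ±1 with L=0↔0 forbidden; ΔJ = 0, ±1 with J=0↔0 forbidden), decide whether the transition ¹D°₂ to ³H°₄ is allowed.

Reading off the term symbols: S 0→1, L 2→5, J 2→4, parity odd→odd.
ΔL = 0, ±1 (not L=0↔0): L: 2 → 5, ΔL = +3 — violated.
ΔJ = 0, ±1 (not J=0↔0): J: 2 → 4, ΔJ = +2 — violated.
Parity must change: odd → odd — violated.
ΔS = 0: S: 0 → 1 — violated.
Rule(s) violated: parity, ΔS, ΔL, ΔJ.

forbidden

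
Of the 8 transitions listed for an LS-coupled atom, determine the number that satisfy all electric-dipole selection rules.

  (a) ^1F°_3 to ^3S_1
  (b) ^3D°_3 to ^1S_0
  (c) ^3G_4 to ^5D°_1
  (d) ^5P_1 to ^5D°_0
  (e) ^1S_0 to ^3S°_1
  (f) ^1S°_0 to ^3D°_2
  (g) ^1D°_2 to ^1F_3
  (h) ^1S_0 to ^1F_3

(a) forbidden (ΔS, ΔL, ΔJ fail)
(b) forbidden (ΔS, ΔL, ΔJ fail)
(c) forbidden (ΔS, ΔL, ΔJ fail)
(d) allowed
(e) forbidden (ΔS, ΔL fail)
(f) forbidden (parity, ΔS, ΔL, ΔJ fail)
(g) allowed
(h) forbidden (parity, ΔL, ΔJ fail)
Total allowed: 2 of 8.

2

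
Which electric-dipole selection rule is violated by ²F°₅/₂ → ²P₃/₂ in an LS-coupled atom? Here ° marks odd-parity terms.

the ΔL = 0, ±1 rule

Parity must change: odd → even — ✓.
ΔS = 0: S: 1/2 → 1/2 — ✓.
ΔL = 0, ±1 (not L=0↔0): L: 3 → 1, ΔL = -2 — ✗.
ΔJ = 0, ±1 (not J=0↔0): J: 5/2 → 3/2, ΔJ = -1 — ✓.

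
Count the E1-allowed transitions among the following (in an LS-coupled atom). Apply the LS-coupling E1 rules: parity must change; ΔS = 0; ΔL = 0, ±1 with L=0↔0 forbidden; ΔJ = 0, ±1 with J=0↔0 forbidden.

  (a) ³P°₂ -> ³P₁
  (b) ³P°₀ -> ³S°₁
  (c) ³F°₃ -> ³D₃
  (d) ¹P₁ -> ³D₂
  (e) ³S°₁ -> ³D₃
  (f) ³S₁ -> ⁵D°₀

(a) allowed
(b) forbidden (parity fails)
(c) allowed
(d) forbidden (parity, ΔS fail)
(e) forbidden (ΔL, ΔJ fail)
(f) forbidden (ΔS, ΔL fail)
Total allowed: 2 of 6.

2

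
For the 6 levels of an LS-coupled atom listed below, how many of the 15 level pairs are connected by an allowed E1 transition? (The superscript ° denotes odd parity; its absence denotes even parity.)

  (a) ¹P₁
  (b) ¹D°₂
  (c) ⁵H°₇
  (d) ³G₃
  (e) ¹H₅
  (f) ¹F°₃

1

(a)–(b): allowed.
(a)–(c): forbidden (ΔS, ΔL, ΔJ).
(a)–(d): forbidden (parity, ΔS, ΔL, ΔJ).
(a)–(e): forbidden (parity, ΔL, ΔJ).
(a)–(f): forbidden (ΔL, ΔJ).
(b)–(c): forbidden (parity, ΔS, ΔL, ΔJ).
(b)–(d): forbidden (ΔS, ΔL).
(b)–(e): forbidden (ΔL, ΔJ).
(b)–(f): forbidden (parity).
(c)–(d): forbidden (ΔS, ΔJ).
(c)–(e): forbidden (ΔS, ΔJ).
(c)–(f): forbidden (parity, ΔS, ΔL, ΔJ).
(d)–(e): forbidden (parity, ΔS, ΔJ).
(d)–(f): forbidden (ΔS).
(e)–(f): forbidden (ΔL, ΔJ).
Allowed pairs: 1 of 15.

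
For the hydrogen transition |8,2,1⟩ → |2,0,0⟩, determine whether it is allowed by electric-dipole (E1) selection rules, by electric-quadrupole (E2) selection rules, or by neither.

Δl = 0 − 2 = -2; l_i + l_f = 2.
Δm_l = -1.
E1 (Δl = ±1, |Δm_l| ≤ 1): not satisfied.
E2 (Δl = 0,±2, l_i+l_f ≥ 2, |Δm_l| ≤ 2): satisfied.

E2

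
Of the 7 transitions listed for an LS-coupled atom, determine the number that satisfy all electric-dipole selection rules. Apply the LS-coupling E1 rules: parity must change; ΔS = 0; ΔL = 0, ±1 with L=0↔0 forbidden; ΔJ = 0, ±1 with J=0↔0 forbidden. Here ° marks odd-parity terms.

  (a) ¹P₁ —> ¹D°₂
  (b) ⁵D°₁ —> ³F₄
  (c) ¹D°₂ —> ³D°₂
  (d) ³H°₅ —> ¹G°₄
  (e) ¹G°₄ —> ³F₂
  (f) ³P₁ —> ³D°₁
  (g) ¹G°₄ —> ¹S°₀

2

(a) allowed
(b) forbidden (ΔS, ΔJ fail)
(c) forbidden (parity, ΔS fail)
(d) forbidden (parity, ΔS fail)
(e) forbidden (ΔS, ΔJ fail)
(f) allowed
(g) forbidden (parity, ΔL, ΔJ fail)
Total allowed: 2 of 7.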